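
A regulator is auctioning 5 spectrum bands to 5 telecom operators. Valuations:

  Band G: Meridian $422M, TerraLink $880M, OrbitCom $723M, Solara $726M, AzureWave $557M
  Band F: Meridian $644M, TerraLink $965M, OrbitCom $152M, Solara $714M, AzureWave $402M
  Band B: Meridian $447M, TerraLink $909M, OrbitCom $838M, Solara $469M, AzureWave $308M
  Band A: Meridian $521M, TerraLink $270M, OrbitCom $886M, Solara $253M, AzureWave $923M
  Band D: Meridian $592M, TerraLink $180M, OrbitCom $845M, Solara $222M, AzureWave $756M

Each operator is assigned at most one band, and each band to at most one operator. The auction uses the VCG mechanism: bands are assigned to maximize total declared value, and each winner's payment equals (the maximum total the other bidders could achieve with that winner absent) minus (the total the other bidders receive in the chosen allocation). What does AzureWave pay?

Efficient allocation: Meridian→Band F ($644M), TerraLink→Band B ($909M), OrbitCom→Band D ($845M), Solara→Band G ($726M), AzureWave→Band A ($923M); total welfare W = $4047M.
AzureWave receives Band A at value $923M, so the others get W − 923 = $3124M.
Without AzureWave: best allocation of the remaining 4 bidders over all 5 bands is Meridian→Band D ($592M), TerraLink→Band F ($965M), OrbitCom→Band A ($886M), Solara→Band G ($726M), total $3169M.
VCG payment = (others' best without AzureWave) − (others' welfare with AzureWave) = 3169 − 3124 = $45M.

AzureWave pays $45M.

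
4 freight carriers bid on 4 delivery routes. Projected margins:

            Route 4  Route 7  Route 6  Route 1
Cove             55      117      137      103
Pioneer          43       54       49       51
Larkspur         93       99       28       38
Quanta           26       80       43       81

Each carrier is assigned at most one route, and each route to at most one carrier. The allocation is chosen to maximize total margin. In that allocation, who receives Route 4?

Larkspur receives Route 4.

This is a one-to-one assignment (maximum-weight bipartite matching).
Optimal: Cove→Route 6 ($137k), Pioneer→Route 7 ($54k), Larkspur→Route 4 ($93k), Quanta→Route 1 ($81k) — total 137+54+93+81 = $365k.
Swapping Cove↔Quanta (Cove→Route 1 $103k, Quanta→Route 6 $43k) loses 72.
Larkspur's own top route is Route 7 ($99k), but forcing Larkspur→Route 7 and reassigning the rest optimally gives only $360k — worse by 5.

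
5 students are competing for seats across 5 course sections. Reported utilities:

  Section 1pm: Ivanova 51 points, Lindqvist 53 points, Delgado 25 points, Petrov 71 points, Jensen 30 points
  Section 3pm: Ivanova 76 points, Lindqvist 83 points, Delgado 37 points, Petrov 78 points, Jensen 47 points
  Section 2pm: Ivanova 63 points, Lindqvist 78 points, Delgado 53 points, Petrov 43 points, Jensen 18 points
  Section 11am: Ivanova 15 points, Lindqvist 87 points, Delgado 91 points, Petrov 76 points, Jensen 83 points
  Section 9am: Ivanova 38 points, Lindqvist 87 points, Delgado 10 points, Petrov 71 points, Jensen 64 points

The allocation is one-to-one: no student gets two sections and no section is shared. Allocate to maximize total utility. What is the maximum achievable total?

Treat this as an assignment problem: match each student to one section.
Optimal: Ivanova→Section 3pm (76 points), Lindqvist→Section 2pm (78 points), Delgado→Section 11am (91 points), Petrov→Section 1pm (71 points), Jensen→Section 9am (64 points) — total 76+78+91+71+64 = 380 points.
Row-greedy (each student in turn takes its best remaining section) gives 351 points, worse by 29.
Next-best assignment: Ivanova→Section 2pm, Lindqvist→Section 3pm, Delgado→Section 11am, Petrov→Section 1pm, Jensen→Section 9am = 372 points.
No other one-to-one assignment exceeds 380 points.

Maximum total: 380 points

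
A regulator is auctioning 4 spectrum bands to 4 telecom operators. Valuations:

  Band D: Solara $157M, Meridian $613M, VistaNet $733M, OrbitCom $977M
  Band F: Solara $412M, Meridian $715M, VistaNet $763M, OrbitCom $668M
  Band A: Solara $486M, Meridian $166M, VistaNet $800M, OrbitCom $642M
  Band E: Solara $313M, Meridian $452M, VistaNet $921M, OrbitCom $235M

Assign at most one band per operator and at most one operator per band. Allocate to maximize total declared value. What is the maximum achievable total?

Max total: $3099M

Optimal: Solara→Band A ($486M), Meridian→Band F ($715M), VistaNet→Band E ($921M), OrbitCom→Band D ($977M) — total 486+715+921+977 = $3099M.
Column-greedy (each band in turn goes to its best remaining operator) gives $2678M, worse by 421.
Swapping OrbitCom↔Solara (OrbitCom→Band A $642M, Solara→Band D $157M) loses 664.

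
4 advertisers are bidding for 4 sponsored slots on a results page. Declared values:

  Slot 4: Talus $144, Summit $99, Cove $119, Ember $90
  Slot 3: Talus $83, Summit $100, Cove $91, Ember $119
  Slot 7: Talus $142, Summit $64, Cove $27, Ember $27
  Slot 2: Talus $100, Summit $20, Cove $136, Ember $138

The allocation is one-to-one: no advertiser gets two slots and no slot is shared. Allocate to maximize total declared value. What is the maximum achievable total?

Optimal: Talus→Slot 7 ($142), Summit→Slot 3 ($100), Cove→Slot 4 ($119), Ember→Slot 2 ($138) — total 142+100+119+138 = $499.
Row-greedy (each advertiser in turn takes its best remaining slot) gives $407, worse by 92.

Maximum total: $499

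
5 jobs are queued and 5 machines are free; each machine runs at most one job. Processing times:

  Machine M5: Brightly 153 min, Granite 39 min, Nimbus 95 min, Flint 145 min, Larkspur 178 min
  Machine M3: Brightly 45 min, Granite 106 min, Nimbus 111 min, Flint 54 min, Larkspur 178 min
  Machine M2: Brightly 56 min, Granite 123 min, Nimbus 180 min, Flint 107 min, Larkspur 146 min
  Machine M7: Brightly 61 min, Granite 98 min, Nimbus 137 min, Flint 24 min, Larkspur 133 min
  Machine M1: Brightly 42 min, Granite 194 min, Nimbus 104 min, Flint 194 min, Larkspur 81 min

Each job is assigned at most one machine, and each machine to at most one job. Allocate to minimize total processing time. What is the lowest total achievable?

Minimum total: 311 min

Treat this as an assignment problem: match each job to one machine.
Optimal: Brightly→Machine M2 (56 min), Granite→Machine M5 (39 min), Nimbus→Machine M3 (111 min), Flint→Machine M7 (24 min), Larkspur→Machine M1 (81 min) — total 56+39+111+24+81 = 311 min.
Min-entry greedy (repeatedly take the single cheapest remaining cell) gives 362 min, worse by 51.
Swapping Larkspur↔Brightly (Larkspur→Machine M2 146 min, Brightly→Machine M1 42 min) adds 51.
Every other assignment is strictly worse.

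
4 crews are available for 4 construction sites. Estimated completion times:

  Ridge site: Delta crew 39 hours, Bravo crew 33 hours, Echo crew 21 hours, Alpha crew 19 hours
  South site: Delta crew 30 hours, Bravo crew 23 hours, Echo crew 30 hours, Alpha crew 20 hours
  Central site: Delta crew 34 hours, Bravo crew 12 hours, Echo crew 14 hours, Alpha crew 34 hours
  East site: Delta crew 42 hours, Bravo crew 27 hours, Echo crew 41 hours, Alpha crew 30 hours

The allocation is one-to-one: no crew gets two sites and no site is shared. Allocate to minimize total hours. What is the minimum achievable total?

Min total: 90 hours

This is a one-to-one assignment (minimum-cost bipartite matching).
Optimal: Delta crew→South site (30 hours), Bravo crew→East site (27 hours), Echo crew→Central site (14 hours), Alpha crew→Ridge site (19 hours) — total 30+27+14+19 = 90 hours.
Row-greedy (each crew in turn takes its cheapest remaining site) gives 93 hours, worse by 3.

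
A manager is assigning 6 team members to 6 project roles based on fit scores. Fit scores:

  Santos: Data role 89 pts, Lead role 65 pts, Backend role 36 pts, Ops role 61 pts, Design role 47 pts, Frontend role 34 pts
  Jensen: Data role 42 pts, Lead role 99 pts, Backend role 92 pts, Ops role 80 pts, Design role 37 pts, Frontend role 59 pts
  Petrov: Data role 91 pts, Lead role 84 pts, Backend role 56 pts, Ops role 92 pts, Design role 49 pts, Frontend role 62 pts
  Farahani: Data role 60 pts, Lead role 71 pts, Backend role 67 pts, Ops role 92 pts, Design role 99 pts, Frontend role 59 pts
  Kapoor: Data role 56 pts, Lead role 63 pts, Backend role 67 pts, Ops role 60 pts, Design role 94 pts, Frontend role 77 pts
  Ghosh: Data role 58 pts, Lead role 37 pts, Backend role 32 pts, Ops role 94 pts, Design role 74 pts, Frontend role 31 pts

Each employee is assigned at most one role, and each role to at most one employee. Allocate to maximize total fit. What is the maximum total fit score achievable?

Maximum total: 535 pts

Optimal: Santos→Data role (89 pts), Jensen→Backend role (92 pts), Petrov→Lead role (84 pts), Farahani→Design role (99 pts), Kapoor→Frontend role (77 pts), Ghosh→Ops role (94 pts) — total 89+92+84+99+77+94 = 535 pts.
Row-greedy (each employee in turn takes its best remaining role) gives 488 pts, worse by 47.
Next-best assignment: Santos→Lead role, Jensen→Backend role, Petrov→Data role, Farahani→Design role, Kapoor→Frontend role, Ghosh→Ops role = 518 pts.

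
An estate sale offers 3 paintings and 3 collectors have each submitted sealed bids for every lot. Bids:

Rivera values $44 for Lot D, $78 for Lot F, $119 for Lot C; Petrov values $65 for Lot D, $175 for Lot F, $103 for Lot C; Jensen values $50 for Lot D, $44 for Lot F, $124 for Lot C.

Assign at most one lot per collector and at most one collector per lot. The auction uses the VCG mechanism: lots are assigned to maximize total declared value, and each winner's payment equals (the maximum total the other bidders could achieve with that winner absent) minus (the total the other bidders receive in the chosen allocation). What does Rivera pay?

Rivera pays $74.

Efficient allocation: Rivera→Lot C ($119), Petrov→Lot F ($175), Jensen→Lot D ($50); total welfare W = $344.
Rivera receives Lot C at value $119, so the others get W − 119 = $225.
Without Rivera: best allocation of the remaining 2 bidders over all 3 lots is Petrov→Lot F ($175), Jensen→Lot C ($124), total $299.
VCG payment = (others' best without Rivera) − (others' welfare with Rivera) = 299 − 225 = $74.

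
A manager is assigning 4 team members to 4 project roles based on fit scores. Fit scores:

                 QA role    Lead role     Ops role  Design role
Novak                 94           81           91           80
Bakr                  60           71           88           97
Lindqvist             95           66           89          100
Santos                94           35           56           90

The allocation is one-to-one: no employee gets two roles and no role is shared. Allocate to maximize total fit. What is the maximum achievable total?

Optimal: Novak→Lead role (81 pts), Bakr→Ops role (88 pts), Lindqvist→Design role (100 pts), Santos→QA role (94 pts) — total 81+88+100+94 = 363 pts.
Max-entry greedy (repeatedly take the single best remaining cell) gives 317 pts, worse by 46.

Max total: 363 pts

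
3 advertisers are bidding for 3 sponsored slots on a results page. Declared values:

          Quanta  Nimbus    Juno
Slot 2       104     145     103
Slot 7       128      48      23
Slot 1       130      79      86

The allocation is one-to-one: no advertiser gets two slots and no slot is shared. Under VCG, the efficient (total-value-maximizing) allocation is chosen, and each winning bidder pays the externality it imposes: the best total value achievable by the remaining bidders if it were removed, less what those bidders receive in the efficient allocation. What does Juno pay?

Efficient allocation: Quanta→Slot 7 ($128), Nimbus→Slot 2 ($145), Juno→Slot 1 ($86); total welfare W = $359.
Juno receives Slot 1 at value $86, so the others get W − 86 = $273.
Without Juno: best allocation of the remaining 2 bidders over all 3 slots is Quanta→Slot 1 ($130), Nimbus→Slot 2 ($145), total $275.
VCG payment = (others' best without Juno) − (others' welfare with Juno) = 275 − 273 = $2.

Juno pays $2.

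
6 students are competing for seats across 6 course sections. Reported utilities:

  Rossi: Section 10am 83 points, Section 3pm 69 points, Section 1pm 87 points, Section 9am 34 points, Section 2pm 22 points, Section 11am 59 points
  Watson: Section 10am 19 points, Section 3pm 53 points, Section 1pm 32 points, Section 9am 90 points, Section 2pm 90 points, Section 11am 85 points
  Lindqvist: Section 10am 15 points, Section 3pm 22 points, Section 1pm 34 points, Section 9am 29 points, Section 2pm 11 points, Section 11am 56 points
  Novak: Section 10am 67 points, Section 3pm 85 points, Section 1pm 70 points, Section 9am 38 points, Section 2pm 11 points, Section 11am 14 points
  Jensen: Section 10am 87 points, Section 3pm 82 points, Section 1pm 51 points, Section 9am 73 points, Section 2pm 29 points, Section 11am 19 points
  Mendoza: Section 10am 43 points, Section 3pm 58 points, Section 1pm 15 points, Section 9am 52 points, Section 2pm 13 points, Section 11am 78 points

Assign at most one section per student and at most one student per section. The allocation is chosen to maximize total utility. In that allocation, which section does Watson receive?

Optimal: Rossi→Section 1pm (87 points), Watson→Section 2pm (90 points), Lindqvist→Section 11am (56 points), Novak→Section 3pm (85 points), Jensen→Section 10am (87 points), Mendoza→Section 9am (52 points) — total 87+90+56+85+87+52 = 457 points.
Row-greedy (each student in turn takes its best remaining section) gives 418 points, worse by 39.
Watson's own top section is Section 9am (90 points), but forcing Watson→Section 9am and reassigning the rest optimally gives only 438 points — worse by 19.

Watson receives Section 2pm.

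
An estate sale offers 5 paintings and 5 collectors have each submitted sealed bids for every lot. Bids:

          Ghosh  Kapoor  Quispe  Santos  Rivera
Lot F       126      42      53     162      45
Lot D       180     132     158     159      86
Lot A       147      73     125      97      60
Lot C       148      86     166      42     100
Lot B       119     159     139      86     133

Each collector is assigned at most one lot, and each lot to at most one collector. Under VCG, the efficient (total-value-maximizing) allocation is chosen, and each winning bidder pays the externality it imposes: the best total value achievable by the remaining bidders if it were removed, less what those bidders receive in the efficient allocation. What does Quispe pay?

Quispe pays $27.

Efficient allocation: Ghosh→Lot A ($147), Kapoor→Lot D ($132), Quispe→Lot C ($166), Santos→Lot F ($162), Rivera→Lot B ($133); total welfare W = $740.
Quispe receives Lot C at value $166, so the others get W − 166 = $574.
Without Quispe: best allocation of the remaining 4 bidders over all 5 lots is Ghosh→Lot D ($180), Kapoor→Lot B ($159), Santos→Lot F ($162), Rivera→Lot C ($100), total $601.
VCG payment = (others' best without Quispe) − (others' welfare with Quispe) = 601 − 574 = $27.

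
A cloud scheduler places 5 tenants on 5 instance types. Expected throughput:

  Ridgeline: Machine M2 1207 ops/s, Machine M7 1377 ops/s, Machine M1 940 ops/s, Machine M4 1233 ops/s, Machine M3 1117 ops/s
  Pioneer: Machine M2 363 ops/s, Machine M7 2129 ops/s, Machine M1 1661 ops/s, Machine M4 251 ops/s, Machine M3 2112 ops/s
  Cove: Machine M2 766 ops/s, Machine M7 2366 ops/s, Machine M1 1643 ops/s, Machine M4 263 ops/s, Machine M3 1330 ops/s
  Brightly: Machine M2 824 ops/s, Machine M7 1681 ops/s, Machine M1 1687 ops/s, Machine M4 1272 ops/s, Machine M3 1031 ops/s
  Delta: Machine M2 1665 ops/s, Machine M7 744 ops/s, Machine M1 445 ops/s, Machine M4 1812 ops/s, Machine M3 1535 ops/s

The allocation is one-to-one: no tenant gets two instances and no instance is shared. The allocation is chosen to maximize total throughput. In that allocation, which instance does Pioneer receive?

Pioneer receives Machine M3.

Optimal: Ridgeline→Machine M2 (1207 ops/s), Pioneer→Machine M3 (2112 ops/s), Cove→Machine M7 (2366 ops/s), Brightly→Machine M1 (1687 ops/s), Delta→Machine M4 (1812 ops/s) — total 1207+2112+2366+1687+1812 = 9184 ops/s.
Row-greedy (each tenant in turn takes its best remaining instance) gives 8069 ops/s, worse by 1115.
Next-best assignment: Ridgeline→Machine M4, Pioneer→Machine M3, Cove→Machine M7, Brightly→Machine M1, Delta→Machine M2 = 9063 ops/s.
Every other assignment is strictly worse.
Pioneer's own top instance is Machine M7 (2129 ops/s), but forcing Pioneer→Machine M7 and reassigning the rest optimally gives only 8165 ops/s — worse by 1019.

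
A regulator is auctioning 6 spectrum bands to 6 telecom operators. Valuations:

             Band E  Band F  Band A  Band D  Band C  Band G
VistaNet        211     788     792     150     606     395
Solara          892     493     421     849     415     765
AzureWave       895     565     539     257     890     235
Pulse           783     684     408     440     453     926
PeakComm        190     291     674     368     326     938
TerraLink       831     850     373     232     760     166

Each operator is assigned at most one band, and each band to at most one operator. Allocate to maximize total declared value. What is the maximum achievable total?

Optimal: VistaNet→Band A ($792M), Solara→Band D ($849M), AzureWave→Band C ($890M), Pulse→Band E ($783M), PeakComm→Band G ($938M), TerraLink→Band F ($850M) — total 792+849+890+783+938+850 = $5102M.
Column-greedy (each band in turn goes to its best remaining operator) gives $4777M, worse by 325.
Next-best assignment: VistaNet→Band A, Solara→Band D, AzureWave→Band C, Pulse→Band F, PeakComm→Band G, TerraLink→Band E = $4984M.
Every other assignment is strictly worse.

Max total: $5102M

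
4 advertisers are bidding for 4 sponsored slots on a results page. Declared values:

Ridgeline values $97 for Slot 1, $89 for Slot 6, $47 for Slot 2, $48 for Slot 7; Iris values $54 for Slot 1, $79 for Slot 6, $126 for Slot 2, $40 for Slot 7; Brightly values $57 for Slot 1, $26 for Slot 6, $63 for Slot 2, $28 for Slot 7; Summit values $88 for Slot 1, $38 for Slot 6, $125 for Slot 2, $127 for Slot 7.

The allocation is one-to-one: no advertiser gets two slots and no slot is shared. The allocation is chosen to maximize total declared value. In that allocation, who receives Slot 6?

Optimal: Ridgeline→Slot 6 ($89), Iris→Slot 2 ($126), Brightly→Slot 1 ($57), Summit→Slot 7 ($127) — total 89+126+57+127 = $399.
Max-entry greedy (repeatedly take the single best remaining cell) gives $376, worse by 23.
Ridgeline's own top slot is Slot 1 ($97), but forcing Ridgeline→Slot 1 and reassigning the rest optimally gives only $376 — worse by 23.

Ridgeline receives Slot 6.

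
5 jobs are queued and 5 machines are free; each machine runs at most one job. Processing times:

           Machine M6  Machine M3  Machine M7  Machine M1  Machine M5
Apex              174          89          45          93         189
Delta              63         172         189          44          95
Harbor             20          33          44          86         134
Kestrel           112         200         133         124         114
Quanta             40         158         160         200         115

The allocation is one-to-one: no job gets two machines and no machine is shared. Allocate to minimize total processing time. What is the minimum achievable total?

Min total: 276 min

Optimal: Apex→Machine M7 (45 min), Delta→Machine M1 (44 min), Harbor→Machine M3 (33 min), Kestrel→Machine M5 (114 min), Quanta→Machine M6 (40 min) — total 45+44+33+114+40 = 276 min.
Column-greedy (each machine in turn goes to its cheapest remaining job) gives 401 min, worse by 125.
Swapping Apex↔Kestrel (Apex→Machine M5 189 min, Kestrel→Machine M7 133 min) adds 163.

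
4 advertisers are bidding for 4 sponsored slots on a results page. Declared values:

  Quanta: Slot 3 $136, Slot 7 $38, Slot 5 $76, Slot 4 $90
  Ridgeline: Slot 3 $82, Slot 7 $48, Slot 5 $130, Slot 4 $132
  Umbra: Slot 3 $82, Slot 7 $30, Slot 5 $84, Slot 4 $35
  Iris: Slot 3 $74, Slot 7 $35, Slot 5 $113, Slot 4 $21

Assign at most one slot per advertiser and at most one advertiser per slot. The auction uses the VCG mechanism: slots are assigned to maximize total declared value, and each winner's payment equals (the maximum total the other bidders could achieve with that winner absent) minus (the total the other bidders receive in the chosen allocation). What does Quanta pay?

Efficient allocation: Quanta→Slot 3 ($136), Ridgeline→Slot 4 ($132), Umbra→Slot 7 ($30), Iris→Slot 5 ($113); total welfare W = $411.
Quanta receives Slot 3 at value $136, so the others get W − 136 = $275.
Without Quanta: best allocation of the remaining 3 bidders over all 4 slots is Ridgeline→Slot 4 ($132), Umbra→Slot 3 ($82), Iris→Slot 5 ($113), total $327.
VCG payment = (others' best without Quanta) − (others' welfare with Quanta) = 327 − 275 = $52.

Quanta pays $52.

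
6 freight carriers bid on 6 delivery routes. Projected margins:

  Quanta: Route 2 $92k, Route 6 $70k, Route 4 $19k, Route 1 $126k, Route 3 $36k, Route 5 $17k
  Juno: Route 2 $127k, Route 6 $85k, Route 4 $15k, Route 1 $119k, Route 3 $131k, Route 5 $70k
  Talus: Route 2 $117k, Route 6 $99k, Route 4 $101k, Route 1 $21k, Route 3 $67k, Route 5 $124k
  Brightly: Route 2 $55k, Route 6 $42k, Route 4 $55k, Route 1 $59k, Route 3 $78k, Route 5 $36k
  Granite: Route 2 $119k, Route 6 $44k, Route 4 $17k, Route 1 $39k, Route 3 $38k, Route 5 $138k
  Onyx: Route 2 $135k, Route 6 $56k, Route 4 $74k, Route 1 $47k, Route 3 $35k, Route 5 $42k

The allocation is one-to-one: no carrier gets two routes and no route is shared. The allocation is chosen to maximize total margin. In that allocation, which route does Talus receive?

Talus receives Route 6.

Optimal: Quanta→Route 1 ($126k), Juno→Route 3 ($131k), Talus→Route 6 ($99k), Brightly→Route 4 ($55k), Granite→Route 5 ($138k), Onyx→Route 2 ($135k) — total 126+131+99+55+138+135 = $684k.
Row-greedy (each carrier in turn takes its best remaining route) gives $554k, worse by 130.
Swapping Onyx↔Quanta (Onyx→Route 1 $47k, Quanta→Route 2 $92k) loses 122.
No other one-to-one assignment exceeds $684k.
Talus's own top route is Route 5 ($124k), but forcing Talus→Route 5 and reassigning the rest optimally gives only $616k — worse by 68.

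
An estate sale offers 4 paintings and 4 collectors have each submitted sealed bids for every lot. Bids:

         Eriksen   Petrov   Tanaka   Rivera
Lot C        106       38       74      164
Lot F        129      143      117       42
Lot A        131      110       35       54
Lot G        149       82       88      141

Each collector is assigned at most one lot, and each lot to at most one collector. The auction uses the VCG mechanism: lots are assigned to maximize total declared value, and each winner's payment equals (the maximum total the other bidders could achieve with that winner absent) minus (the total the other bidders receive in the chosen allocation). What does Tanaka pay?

Efficient allocation: Eriksen→Lot G ($149), Petrov→Lot A ($110), Tanaka→Lot F ($117), Rivera→Lot C ($164); total welfare W = $540.
Tanaka receives Lot F at value $117, so the others get W − 117 = $423.
Without Tanaka: best allocation of the remaining 3 bidders over all 4 lots is Eriksen→Lot G ($149), Petrov→Lot F ($143), Rivera→Lot C ($164), total $456.
VCG payment = (others' best without Tanaka) − (others' welfare with Tanaka) = 456 − 423 = $33.

Tanaka pays $33.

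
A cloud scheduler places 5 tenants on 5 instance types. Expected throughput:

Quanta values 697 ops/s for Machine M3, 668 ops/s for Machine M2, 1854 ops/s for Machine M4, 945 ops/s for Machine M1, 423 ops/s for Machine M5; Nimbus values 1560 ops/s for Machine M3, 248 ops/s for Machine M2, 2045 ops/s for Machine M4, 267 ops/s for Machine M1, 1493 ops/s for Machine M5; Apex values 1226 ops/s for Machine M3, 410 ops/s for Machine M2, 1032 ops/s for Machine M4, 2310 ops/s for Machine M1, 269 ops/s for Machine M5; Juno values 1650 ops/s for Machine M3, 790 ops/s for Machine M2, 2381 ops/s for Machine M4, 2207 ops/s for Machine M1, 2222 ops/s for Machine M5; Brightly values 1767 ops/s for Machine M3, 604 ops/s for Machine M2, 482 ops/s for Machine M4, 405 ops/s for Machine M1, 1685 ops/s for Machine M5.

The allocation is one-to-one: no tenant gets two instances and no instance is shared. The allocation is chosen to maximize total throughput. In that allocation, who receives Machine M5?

Juno receives Machine M5.

Optimal: Quanta→Machine M2 (668 ops/s), Nimbus→Machine M4 (2045 ops/s), Apex→Machine M1 (2310 ops/s), Juno→Machine M5 (2222 ops/s), Brightly→Machine M3 (1767 ops/s) — total 668+2045+2310+2222+1767 = 9012 ops/s.
Max-entry greedy (repeatedly take the single best remaining cell) gives 8619 ops/s, worse by 393.
Next-best assignment: Quanta→Machine M2, Nimbus→Machine M5, Apex→Machine M1, Juno→Machine M4, Brightly→Machine M3 = 8619 ops/s.
Swapping Juno↔Apex (Juno→Machine M1 2207 ops/s, Apex→Machine M5 269 ops/s) loses 2056.
Juno's own top instance is Machine M4 (2381 ops/s), but forcing Juno→Machine M4 and reassigning the rest optimally gives only 8619 ops/s — worse by 393.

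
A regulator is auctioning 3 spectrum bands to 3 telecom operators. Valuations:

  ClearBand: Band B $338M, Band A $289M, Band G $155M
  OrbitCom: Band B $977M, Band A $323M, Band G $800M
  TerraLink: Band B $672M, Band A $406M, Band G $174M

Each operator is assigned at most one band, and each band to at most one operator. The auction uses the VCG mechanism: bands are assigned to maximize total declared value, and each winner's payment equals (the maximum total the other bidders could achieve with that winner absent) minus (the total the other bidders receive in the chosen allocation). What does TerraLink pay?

TerraLink pays $177M.

Efficient allocation: ClearBand→Band A ($289M), OrbitCom→Band G ($800M), TerraLink→Band B ($672M); total welfare W = $1761M.
TerraLink receives Band B at value $672M, so the others get W − 672 = $1089M.
Without TerraLink: best allocation of the remaining 2 bidders over all 3 bands is ClearBand→Band A ($289M), OrbitCom→Band B ($977M), total $1266M.
VCG payment = (others' best without TerraLink) − (others' welfare with TerraLink) = 1266 − 1089 = $177M.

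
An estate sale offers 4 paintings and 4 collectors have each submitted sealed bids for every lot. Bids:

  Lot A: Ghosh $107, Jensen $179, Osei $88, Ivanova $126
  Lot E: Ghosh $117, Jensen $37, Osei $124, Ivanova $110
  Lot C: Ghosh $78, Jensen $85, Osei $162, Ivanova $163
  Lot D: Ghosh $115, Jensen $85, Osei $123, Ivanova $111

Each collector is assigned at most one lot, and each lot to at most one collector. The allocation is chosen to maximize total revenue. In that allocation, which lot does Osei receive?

Optimal: Ghosh→Lot E ($117), Jensen→Lot A ($179), Osei→Lot D ($123), Ivanova→Lot C ($163) — total 117+179+123+163 = $582.
Next-best assignment: Ghosh→Lot D, Jensen→Lot A, Osei→Lot E, Ivanova→Lot C = $581.
Swapping Ghosh↔Ivanova (Ghosh→Lot C $78, Ivanova→Lot E $110) loses 92.
Osei's own top lot is Lot C ($162), but forcing Osei→Lot C and reassigning the rest optimally gives only $569 — worse by 13.

Osei receives Lot D.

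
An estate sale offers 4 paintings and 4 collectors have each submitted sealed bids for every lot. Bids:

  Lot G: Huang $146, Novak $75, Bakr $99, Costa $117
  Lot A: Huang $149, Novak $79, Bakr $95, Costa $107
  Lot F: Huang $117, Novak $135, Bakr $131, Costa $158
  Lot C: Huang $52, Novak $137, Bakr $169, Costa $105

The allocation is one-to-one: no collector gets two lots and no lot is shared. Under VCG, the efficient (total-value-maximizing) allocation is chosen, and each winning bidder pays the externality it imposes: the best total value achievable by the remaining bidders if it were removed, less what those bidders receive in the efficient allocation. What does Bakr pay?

Efficient allocation: Huang→Lot A ($149), Novak→Lot F ($135), Bakr→Lot C ($169), Costa→Lot G ($117); total welfare W = $570.
Bakr receives Lot C at value $169, so the others get W − 169 = $401.
Without Bakr: best allocation of the remaining 3 bidders over all 4 lots is Huang→Lot A ($149), Novak→Lot C ($137), Costa→Lot F ($158), total $444.
VCG payment = (others' best without Bakr) − (others' welfare with Bakr) = 444 − 401 = $43.

Bakr pays $43.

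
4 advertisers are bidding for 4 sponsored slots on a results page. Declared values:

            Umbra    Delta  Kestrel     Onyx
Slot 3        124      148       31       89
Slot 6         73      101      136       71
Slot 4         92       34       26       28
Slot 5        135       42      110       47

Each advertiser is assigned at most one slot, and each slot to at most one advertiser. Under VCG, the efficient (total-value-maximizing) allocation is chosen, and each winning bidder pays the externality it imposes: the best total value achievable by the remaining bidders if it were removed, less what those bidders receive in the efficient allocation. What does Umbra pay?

Umbra pays $19.

Efficient allocation: Umbra→Slot 5 ($135), Delta→Slot 3 ($148), Kestrel→Slot 6 ($136), Onyx→Slot 4 ($28); total welfare W = $447.
Umbra receives Slot 5 at value $135, so the others get W − 135 = $312.
Without Umbra: best allocation of the remaining 3 bidders over all 4 slots is Delta→Slot 3 ($148), Kestrel→Slot 6 ($136), Onyx→Slot 5 ($47), total $331.
VCG payment = (others' best without Umbra) − (others' welfare with Umbra) = 331 − 312 = $19.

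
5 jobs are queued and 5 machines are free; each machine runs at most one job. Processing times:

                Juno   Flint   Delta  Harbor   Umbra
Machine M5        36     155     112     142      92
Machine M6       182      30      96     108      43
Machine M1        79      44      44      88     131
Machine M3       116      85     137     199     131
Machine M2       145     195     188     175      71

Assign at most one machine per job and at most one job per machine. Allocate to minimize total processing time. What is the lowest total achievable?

Min total: 344 min

Treat this as an assignment problem: match each job to one machine.
Optimal: Juno→Machine M5 (36 min), Flint→Machine M3 (85 min), Delta→Machine M1 (44 min), Harbor→Machine M6 (108 min), Umbra→Machine M2 (71 min) — total 36+85+44+108+71 = 344 min.
Column-greedy (each machine in turn goes to its cheapest remaining job) gives 416 min, worse by 72.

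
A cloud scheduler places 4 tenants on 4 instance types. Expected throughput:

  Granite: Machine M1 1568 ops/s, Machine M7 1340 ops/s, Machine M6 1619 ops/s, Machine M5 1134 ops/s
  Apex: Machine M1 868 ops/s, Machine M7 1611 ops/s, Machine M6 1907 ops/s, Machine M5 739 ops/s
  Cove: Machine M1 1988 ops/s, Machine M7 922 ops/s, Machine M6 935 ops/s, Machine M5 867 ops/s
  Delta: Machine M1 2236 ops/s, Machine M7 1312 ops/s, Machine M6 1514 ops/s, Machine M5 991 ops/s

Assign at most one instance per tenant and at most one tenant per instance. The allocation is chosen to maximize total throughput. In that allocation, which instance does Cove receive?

Optimal: Granite→Machine M7 (1340 ops/s), Apex→Machine M6 (1907 ops/s), Cove→Machine M5 (867 ops/s), Delta→Machine M1 (2236 ops/s) — total 1340+1907+867+2236 = 6350 ops/s.
Row-greedy (each tenant in turn takes its best remaining instance) gives 6209 ops/s, worse by 141.
Cove's own top instance is Machine M1 (1988 ops/s), but forcing Cove→Machine M1 and reassigning the rest optimally gives only 6341 ops/s — worse by 9.

Cove receives Machine M5.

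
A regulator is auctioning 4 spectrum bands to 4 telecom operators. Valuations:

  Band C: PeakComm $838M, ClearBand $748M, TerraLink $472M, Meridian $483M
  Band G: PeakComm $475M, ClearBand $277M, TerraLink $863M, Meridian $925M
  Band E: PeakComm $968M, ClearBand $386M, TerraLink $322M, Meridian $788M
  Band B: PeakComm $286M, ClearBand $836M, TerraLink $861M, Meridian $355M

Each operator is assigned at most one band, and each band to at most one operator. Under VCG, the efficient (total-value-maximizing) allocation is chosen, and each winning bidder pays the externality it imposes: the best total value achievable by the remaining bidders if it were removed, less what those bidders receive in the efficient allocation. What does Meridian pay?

Meridian pays $90M.

Efficient allocation: PeakComm→Band E ($968M), ClearBand→Band C ($748M), TerraLink→Band B ($861M), Meridian→Band G ($925M); total welfare W = $3502M.
Meridian receives Band G at value $925M, so the others get W − 925 = $2577M.
Without Meridian: best allocation of the remaining 3 bidders over all 4 bands is PeakComm→Band E ($968M), ClearBand→Band B ($836M), TerraLink→Band G ($863M), total $2667M.
VCG payment = (others' best without Meridian) − (others' welfare with Meridian) = 2667 − 2577 = $90M.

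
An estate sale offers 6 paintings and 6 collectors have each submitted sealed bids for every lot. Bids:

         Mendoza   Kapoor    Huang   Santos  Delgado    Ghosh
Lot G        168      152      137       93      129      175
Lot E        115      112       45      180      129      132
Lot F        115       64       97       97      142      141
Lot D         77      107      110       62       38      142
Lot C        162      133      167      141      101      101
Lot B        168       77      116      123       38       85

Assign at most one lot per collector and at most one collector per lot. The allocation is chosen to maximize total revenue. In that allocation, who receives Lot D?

Treat this as an assignment problem: match each collector to one lot.
Optimal: Mendoza→Lot B ($168), Kapoor→Lot G ($152), Huang→Lot C ($167), Santos→Lot E ($180), Delgado→Lot F ($142), Ghosh→Lot D ($142) — total 168+152+167+180+142+142 = $951.
Row-greedy (each collector in turn takes its best remaining lot) gives $881, worse by 70.
Ghosh's own top lot is Lot G ($175), but forcing Ghosh→Lot G and reassigning the rest optimally gives only $939 — worse by 12.

Ghosh receives Lot D.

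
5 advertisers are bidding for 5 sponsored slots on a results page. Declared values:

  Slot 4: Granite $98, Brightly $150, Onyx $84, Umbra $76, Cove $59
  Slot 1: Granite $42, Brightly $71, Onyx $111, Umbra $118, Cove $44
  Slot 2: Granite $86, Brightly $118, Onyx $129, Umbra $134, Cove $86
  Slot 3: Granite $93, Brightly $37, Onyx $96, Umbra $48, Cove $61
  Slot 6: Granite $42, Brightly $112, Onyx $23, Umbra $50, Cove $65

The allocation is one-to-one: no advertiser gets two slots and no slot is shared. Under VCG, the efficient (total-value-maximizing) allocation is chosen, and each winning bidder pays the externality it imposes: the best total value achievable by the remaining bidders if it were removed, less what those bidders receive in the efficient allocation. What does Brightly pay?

Brightly pays $5.

Efficient allocation: Granite→Slot 3 ($93), Brightly→Slot 4 ($150), Onyx→Slot 2 ($129), Umbra→Slot 1 ($118), Cove→Slot 6 ($65); total welfare W = $555.
Brightly receives Slot 4 at value $150, so the others get W − 150 = $405.
Without Brightly: best allocation of the remaining 4 bidders over all 5 slots is Granite→Slot 4 ($98), Onyx→Slot 2 ($129), Umbra→Slot 1 ($118), Cove→Slot 6 ($65), total $410.
VCG payment = (others' best without Brightly) − (others' welfare with Brightly) = 410 − 405 = $5.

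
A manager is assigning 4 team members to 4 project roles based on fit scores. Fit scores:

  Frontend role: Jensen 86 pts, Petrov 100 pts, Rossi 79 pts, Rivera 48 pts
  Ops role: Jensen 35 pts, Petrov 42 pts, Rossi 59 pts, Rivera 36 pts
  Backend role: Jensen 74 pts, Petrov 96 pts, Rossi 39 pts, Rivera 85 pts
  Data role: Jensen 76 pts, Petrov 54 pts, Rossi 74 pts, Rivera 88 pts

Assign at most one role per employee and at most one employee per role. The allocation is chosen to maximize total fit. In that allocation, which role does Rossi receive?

Optimal: Jensen→Frontend role (86 pts), Petrov→Backend role (96 pts), Rossi→Ops role (59 pts), Rivera→Data role (88 pts) — total 86+96+59+88 = 329 pts.
Next-best assignment: Jensen→Backend role, Petrov→Frontend role, Rossi→Ops role, Rivera→Data role = 321 pts.
Swapping Petrov↔Rivera (Petrov→Data role 54 pts, Rivera→Backend role 85 pts) loses 45.
Rossi's own top role is Frontend role (79 pts), but forcing Rossi→Frontend role and reassigning the rest optimally gives only 298 pts — worse by 31.

Rossi receives Ops role.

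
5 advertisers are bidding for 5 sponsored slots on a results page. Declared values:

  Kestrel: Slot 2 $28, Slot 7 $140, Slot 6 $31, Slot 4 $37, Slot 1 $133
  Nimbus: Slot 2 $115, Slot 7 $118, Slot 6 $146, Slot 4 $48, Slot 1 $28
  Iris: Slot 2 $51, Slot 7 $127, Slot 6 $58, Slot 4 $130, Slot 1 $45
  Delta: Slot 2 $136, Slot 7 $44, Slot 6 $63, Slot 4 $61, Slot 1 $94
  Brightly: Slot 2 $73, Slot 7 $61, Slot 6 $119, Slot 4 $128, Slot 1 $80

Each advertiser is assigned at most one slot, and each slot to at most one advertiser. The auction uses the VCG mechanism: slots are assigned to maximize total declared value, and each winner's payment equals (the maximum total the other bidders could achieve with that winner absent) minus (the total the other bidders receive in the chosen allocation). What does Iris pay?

Efficient allocation: Kestrel→Slot 1 ($133), Nimbus→Slot 6 ($146), Iris→Slot 7 ($127), Delta→Slot 2 ($136), Brightly→Slot 4 ($128); total welfare W = $670.
Iris receives Slot 7 at value $127, so the others get W − 127 = $543.
Without Iris: best allocation of the remaining 4 bidders over all 5 slots is Kestrel→Slot 7 ($140), Nimbus→Slot 6 ($146), Delta→Slot 2 ($136), Brightly→Slot 4 ($128), total $550.
VCG payment = (others' best without Iris) − (others' welfare with Iris) = 550 − 543 = $7.

Iris pays $7.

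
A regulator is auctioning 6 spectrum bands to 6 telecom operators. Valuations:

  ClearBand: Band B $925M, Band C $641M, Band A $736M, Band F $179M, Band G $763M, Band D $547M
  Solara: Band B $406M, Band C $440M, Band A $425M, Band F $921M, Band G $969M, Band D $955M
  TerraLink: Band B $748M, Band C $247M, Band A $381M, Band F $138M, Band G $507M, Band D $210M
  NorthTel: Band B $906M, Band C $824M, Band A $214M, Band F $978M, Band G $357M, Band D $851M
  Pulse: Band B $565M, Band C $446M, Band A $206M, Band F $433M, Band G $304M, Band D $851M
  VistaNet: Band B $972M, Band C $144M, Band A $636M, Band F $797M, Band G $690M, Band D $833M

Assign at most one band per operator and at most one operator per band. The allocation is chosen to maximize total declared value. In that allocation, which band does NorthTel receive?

NorthTel receives Band C.

Optimal: ClearBand→Band A ($736M), Solara→Band G ($969M), TerraLink→Band B ($748M), NorthTel→Band C ($824M), Pulse→Band D ($851M), VistaNet→Band F ($797M) — total 736+969+748+824+851+797 = $4925M.
Column-greedy (each band in turn goes to its best remaining operator) gives $4811M, worse by 114.
Next-best assignment: ClearBand→Band C, Solara→Band G, TerraLink→Band B, NorthTel→Band F, Pulse→Band D, VistaNet→Band A = $4823M.
Every other assignment is strictly worse.
NorthTel's own top band is Band F ($978M), but forcing NorthTel→Band F and reassigning the rest optimally gives only $4823M — worse by 102.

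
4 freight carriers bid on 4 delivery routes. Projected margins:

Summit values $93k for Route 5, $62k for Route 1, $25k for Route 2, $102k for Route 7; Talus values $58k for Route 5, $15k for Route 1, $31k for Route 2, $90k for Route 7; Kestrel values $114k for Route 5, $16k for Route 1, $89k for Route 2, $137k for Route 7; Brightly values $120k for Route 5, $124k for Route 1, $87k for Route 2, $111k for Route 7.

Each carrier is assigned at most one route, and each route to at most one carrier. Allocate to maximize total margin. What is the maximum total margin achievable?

Optimal: Summit→Route 5 ($93k), Talus→Route 7 ($90k), Kestrel→Route 2 ($89k), Brightly→Route 1 ($124k) — total 93+90+89+124 = $396k.
Max-entry greedy (repeatedly take the single best remaining cell) gives $385k, worse by 11.
Swapping Brightly↔Kestrel (Brightly→Route 2 $87k, Kestrel→Route 1 $16k) loses 110.
No other one-to-one assignment exceeds $396k.

Maximum total: $396k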